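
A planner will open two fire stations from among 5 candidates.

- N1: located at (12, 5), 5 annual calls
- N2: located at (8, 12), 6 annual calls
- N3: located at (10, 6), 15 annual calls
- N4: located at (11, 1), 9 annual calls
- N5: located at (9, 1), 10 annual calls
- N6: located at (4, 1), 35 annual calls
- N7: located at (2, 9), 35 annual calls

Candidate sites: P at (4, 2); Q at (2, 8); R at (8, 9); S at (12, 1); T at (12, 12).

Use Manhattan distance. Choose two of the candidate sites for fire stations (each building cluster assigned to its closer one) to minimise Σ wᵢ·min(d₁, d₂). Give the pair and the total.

Evaluate every pair (each demand assigned to the nearer of the two):
  {P, Q}: total = 467
  {P, R}: total = 510
  {Q, S}: total = 539
  {P, S}: total = 598
  {R, S}: total = 642
  {P, T}: total = 661
  {Q, R}: total = 672
  {Q, T}: total = 777
  {S, T}: total = 923
  {R, T}: total = 947
Best pair: {P, Q} with total 467.

{P, Q}, total 467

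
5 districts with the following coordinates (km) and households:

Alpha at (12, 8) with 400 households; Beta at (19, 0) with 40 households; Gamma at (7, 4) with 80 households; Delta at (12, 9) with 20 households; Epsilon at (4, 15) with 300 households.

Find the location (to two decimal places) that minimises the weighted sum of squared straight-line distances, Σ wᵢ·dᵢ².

The minimiser of Σwᵢ‖p−pᵢ‖² is the weighted centroid p* = (Σwᵢpᵢ)/(Σwᵢ).
Σwᵢ = 840.
Σwᵢxᵢ = 400·12 + 40·19 + 80·7 + 20·12 + 300·4 = 7560.
Σwᵢyᵢ = 400·8 + 40·0 + 80·4 + 20·9 + 300·15 = 8200.
x* = 7560/840 = 9.00, y* = 8200/840 = 9.76.

(9.00, 9.76)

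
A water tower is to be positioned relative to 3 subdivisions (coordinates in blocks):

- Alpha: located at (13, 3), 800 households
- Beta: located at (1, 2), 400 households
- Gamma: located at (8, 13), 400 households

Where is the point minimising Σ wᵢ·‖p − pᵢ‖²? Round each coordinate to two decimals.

(8.75, 5.25)

The minimiser of Σwᵢ‖p−pᵢ‖² is the weighted centroid p* = (Σwᵢpᵢ)/(Σwᵢ).
Σwᵢ = 1600.
Σwᵢxᵢ = 800·13 + 400·1 + 400·8 = 14000.
Σwᵢyᵢ = 800·3 + 400·2 + 400·13 = 8400.
x* = 14000/1600 = 8.75, y* = 8400/1600 = 5.25.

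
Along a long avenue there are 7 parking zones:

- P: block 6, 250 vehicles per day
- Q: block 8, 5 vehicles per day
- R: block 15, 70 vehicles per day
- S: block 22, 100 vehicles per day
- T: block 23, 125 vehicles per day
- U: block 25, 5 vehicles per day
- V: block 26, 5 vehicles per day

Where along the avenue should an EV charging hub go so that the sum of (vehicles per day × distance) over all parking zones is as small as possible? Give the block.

x = 15

For a sum of weighted absolute distances on a line, the optimum is the weighted median (not the mean). Total weight W = 560; half-weight = 280.
Sort by position and accumulate weight:
  block 6 (P, w=250) → cum 250
  block 8 (Q, w=5) → cum 255
  block 15 (R, w=70) → cum 325  ≥ 280 → median here
  block 22 (S, w=100) → cum 425
  block 23 (T, w=125) → cum 550
  block 25 (U, w=5) → cum 555
  block 26 (V, w=5) → cum 560
Optimal location: block 15.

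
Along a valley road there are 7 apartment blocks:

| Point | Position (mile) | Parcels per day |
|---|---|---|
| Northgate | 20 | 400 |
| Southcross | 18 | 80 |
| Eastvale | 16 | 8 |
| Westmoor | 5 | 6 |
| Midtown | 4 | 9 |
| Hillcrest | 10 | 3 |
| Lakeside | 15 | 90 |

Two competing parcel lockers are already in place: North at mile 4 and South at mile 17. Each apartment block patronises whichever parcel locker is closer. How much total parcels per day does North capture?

18

The indifferent point is the midpoint (4+17)/2 = 10.5; apartment blocks left of it (closer to North at 4) go to North, those right go to South.
  Midtown at 4 (w=9) → North
  Westmoor at 5 (w=6) → North
  Hillcrest at 10 (w=3) → North
  Lakeside at 15 (w=90) → South
  Eastvale at 16 (w=8) → South
  Southcross at 18 (w=80) → South
  Northgate at 20 (w=400) → South
North captures 18; South captures 578.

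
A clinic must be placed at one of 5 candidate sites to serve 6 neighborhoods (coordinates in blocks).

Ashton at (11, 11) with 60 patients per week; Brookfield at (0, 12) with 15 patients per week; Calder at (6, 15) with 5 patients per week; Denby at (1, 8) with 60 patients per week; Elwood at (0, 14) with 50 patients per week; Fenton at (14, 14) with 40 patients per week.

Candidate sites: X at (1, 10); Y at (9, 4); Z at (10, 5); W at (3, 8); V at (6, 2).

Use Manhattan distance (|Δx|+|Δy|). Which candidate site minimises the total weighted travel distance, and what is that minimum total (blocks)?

X, total 1805 blocks

Total weighted distance at each candidate:
  X (1, 10): total = 1805
  Y (9, 4): total = 3135
  Z (10, 5): total = 2935
  W (3, 8): total = 2065
  V (6, 2): total = 3505
Minimum is at X with total 1805 blocks.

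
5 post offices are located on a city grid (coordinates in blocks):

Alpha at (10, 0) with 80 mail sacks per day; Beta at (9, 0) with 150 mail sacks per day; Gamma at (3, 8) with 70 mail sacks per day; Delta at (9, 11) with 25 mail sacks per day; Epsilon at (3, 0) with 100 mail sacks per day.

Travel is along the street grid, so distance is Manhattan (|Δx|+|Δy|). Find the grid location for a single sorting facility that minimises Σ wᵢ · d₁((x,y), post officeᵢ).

Manhattan distance separates: Σwᵢ(|x−xᵢ|+|y−yᵢ|) = Σwᵢ|x−xᵢ| + Σwᵢ|y−yᵢ|, so x and y are optimised independently as 1-D weighted medians.
Total weight W = 425; half = 212.5.
x-coordinate, sorted with cumulative weight:
  x=3 (Gamma, w=70) cum 70
  x=3 (Epsilon, w=100) cum 170
  x=9 (Beta, w=150) cum 320  ← median
  x=9 (Delta, w=25) cum 345
  x=10 (Alpha, w=80) cum 425
⇒ x* = 9
y-coordinate, sorted with cumulative weight:
  y=0 (Alpha, w=80) cum 80
  y=0 (Beta, w=150) cum 230  ← median
  y=0 (Epsilon, w=100) cum 330
  y=8 (Gamma, w=70) cum 400
  y=11 (Delta, w=25) cum 425
⇒ y* = 0

(9, 0)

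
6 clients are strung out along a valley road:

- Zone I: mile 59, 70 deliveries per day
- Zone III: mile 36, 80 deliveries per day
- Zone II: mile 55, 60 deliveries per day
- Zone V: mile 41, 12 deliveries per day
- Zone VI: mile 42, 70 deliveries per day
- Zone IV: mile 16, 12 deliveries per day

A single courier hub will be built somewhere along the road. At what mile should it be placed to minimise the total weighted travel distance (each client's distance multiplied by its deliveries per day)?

For a sum of weighted absolute distances on a line, the optimum is the weighted median (not the mean). Total weight W = 304; half-weight = 152.
Sort by position and accumulate weight:
  mile 16 (Zone IV, w=12) → cum 12
  mile 36 (Zone III, w=80) → cum 92
  mile 41 (Zone V, w=12) → cum 104
  mile 42 (Zone VI, w=70) → cum 174  ≥ 152 → median here
  mile 55 (Zone II, w=60) → cum 234
  mile 59 (Zone I, w=70) → cum 304
Optimal location: mile 42.

x = 42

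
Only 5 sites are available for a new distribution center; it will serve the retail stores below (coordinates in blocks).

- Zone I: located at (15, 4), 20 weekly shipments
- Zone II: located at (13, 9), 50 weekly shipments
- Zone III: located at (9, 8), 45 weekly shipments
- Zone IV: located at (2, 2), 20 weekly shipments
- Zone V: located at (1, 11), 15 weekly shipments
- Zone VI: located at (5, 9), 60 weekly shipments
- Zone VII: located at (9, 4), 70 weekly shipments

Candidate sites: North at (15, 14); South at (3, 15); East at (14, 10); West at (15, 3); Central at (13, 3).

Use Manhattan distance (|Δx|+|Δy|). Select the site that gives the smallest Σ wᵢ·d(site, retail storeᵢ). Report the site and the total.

Central, total 2495 blocks

Total weighted distance at each candidate:
  North (15, 14): total = 3865
  South (3, 15): total = 3885
  East (14, 10): total = 2535
  West (15, 3): total = 2975
  Central (13, 3): total = 2495
Minimum is at Central with total 2495 blocks.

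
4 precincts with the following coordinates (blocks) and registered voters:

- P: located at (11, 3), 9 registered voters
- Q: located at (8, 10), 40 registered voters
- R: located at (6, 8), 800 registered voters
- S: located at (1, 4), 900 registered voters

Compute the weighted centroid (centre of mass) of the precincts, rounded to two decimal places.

The minimiser of Σwᵢ‖p−pᵢ‖² is the weighted centroid p* = (Σwᵢpᵢ)/(Σwᵢ).
Σwᵢ = 1749.
Σwᵢxᵢ = 9·11 + 40·8 + 800·6 + 900·1 = 6119.
Σwᵢyᵢ = 9·3 + 40·10 + 800·8 + 900·4 = 10427.
x* = 6119/1749 = 3.50, y* = 10427/1749 = 5.96.

(3.50, 5.96)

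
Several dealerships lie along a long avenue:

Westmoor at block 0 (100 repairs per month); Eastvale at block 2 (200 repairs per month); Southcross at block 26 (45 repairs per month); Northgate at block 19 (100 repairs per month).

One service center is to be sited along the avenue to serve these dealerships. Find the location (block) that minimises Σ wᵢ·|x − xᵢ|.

x = 2

For a sum of weighted absolute distances on a line, the optimum is the weighted median (not the mean). Total weight W = 445; half-weight = 222.5.
Sort by position and accumulate weight:
  block 0 (Westmoor, w=100) → cum 100
  block 2 (Eastvale, w=200) → cum 300  ≥ 222.5 → median here
  block 19 (Northgate, w=100) → cum 400
  block 26 (Southcross, w=45) → cum 445
Optimal location: block 2.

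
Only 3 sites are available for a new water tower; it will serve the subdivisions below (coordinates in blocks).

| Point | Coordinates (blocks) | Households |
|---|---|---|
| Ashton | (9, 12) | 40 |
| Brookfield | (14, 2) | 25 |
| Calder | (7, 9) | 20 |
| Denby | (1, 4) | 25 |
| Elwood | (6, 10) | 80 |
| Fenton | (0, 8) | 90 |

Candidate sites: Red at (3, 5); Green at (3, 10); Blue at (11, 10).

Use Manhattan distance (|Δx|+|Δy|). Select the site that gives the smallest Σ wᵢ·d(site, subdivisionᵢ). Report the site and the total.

Total weighted distance at each candidate:
  Red (3, 5): total = 2285
  Green (3, 10): total = 1785
  Blue (11, 10): total = 2505
Minimum is at Green with total 1785 blocks.

Green, total 1785 blocks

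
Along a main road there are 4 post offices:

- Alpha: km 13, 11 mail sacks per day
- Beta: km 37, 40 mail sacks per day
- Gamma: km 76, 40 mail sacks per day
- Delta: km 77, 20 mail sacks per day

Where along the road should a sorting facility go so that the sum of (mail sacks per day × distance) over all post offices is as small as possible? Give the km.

x = 76

For a sum of weighted absolute distances on a line, the optimum is the weighted median (not the mean). Total weight W = 111; half-weight = 55.5.
Sort by position and accumulate weight:
  km 13 (Alpha, w=11) → cum 11
  km 37 (Beta, w=40) → cum 51
  km 76 (Gamma, w=40) → cum 91  ≥ 55.5 → median here
  km 77 (Delta, w=20) → cum 111
Optimal location: km 76.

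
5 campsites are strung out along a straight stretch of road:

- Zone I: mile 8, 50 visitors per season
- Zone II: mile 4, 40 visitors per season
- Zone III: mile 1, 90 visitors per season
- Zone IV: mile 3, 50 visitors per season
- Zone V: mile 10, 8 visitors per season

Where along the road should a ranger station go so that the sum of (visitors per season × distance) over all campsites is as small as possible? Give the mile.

For a sum of weighted absolute distances on a line, the optimum is the weighted median (not the mean). Total weight W = 238; half-weight = 119.
Sort by position and accumulate weight:
  mile 1 (Zone III, w=90) → cum 90
  mile 3 (Zone IV, w=50) → cum 140  ≥ 119 → median here
  mile 4 (Zone II, w=40) → cum 180
  mile 8 (Zone I, w=50) → cum 230
  mile 10 (Zone V, w=8) → cum 238
Optimal location: mile 3.

x = 3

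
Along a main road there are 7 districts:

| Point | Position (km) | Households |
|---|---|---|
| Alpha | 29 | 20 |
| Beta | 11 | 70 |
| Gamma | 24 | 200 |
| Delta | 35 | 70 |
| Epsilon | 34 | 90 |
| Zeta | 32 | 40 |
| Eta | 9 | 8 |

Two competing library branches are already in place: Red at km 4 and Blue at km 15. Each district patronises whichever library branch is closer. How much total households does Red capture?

The indifferent point is the midpoint (4+15)/2 = 9.5; districts left of it (closer to Red at 4) go to Red, those right go to Blue.
  Eta at 9 (w=8) → Red
  Beta at 11 (w=70) → Blue
  Gamma at 24 (w=200) → Blue
  Alpha at 29 (w=20) → Blue
  Zeta at 32 (w=40) → Blue
  Epsilon at 34 (w=90) → Blue
  Delta at 35 (w=70) → Blue
Red captures 8; Blue captures 490.

8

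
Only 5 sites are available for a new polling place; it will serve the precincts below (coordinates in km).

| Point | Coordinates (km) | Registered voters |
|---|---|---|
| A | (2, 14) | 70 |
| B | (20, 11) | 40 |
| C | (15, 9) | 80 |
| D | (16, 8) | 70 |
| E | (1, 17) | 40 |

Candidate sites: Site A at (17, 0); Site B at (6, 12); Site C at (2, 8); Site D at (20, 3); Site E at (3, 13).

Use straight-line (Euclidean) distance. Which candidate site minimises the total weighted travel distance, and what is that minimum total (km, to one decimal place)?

Site B, total 2670.2 km

Total weighted distance at each candidate:
  Site A (17, 0): total = 4128.1
  Site B (6, 12): total = 2670.2
  Site C (2, 8): total = 3535.2
  Site D (20, 3): total = 3813.7
  Site E (3, 13): total = 2949.5
Minimum is at Site B with total 2670.2 km.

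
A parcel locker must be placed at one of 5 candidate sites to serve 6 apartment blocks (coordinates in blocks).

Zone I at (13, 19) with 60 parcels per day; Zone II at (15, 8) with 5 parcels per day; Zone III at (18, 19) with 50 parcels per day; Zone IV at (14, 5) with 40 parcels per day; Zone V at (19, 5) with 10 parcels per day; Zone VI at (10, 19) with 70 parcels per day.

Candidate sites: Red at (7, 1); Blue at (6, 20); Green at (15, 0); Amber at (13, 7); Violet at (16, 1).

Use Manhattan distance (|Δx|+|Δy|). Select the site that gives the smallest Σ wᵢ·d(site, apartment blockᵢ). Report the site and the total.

Blue, total 2785 blocks

Total weighted distance at each candidate:
  Red (7, 1): total = 5035
  Blue (6, 20): total = 2785
  Green (15, 0): total = 4410
  Amber (13, 7): total = 2835
  Violet (16, 1): total = 4290
Minimum is at Blue with total 2785 blocks.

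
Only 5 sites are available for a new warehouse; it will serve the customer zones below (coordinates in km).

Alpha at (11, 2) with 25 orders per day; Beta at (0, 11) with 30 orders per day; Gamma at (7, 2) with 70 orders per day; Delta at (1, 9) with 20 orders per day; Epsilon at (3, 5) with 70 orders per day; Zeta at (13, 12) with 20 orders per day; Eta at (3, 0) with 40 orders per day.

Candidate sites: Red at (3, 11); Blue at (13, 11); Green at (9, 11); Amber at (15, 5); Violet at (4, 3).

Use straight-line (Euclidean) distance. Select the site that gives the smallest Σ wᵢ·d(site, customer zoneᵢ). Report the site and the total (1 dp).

Violet, total 1338.2 km

Total weighted distance at each candidate:
  Red (3, 11): total = 2198.0
  Blue (13, 11): total = 3051.9
  Green (9, 11): total = 2488.4
  Amber (15, 5): total = 3004.6
  Violet (4, 3): total = 1338.2
Minimum is at Violet with total 1338.2 km.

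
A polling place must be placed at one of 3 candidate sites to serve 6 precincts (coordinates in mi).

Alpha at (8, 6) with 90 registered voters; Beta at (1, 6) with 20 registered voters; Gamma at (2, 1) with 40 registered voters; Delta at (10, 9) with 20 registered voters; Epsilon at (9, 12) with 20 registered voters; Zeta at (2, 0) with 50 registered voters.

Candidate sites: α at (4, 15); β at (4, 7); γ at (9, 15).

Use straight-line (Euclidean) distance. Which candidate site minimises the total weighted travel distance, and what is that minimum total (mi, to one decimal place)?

β, total 1319.2 mi

Total weighted distance at each candidate:
  α (4, 15): total = 2684.8
  β (4, 7): total = 1319.2
  γ (9, 15): total = 2691.2
Minimum is at β with total 1319.2 mi.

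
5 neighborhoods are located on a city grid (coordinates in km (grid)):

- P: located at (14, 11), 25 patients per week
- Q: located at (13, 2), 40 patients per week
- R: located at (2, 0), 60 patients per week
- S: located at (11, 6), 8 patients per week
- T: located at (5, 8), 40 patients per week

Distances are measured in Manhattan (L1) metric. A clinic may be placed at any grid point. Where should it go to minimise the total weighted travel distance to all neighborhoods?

(5, 2)

Manhattan distance separates: Σwᵢ(|x−xᵢ|+|y−yᵢ|) = Σwᵢ|x−xᵢ| + Σwᵢ|y−yᵢ|, so x and y are optimised independently as 1-D weighted medians.
Total weight W = 173; half = 86.5.
x-coordinate, sorted with cumulative weight:
  x=2 (R, w=60) cum 60
  x=5 (T, w=40) cum 100  ← median
  x=11 (S, w=8) cum 108
  x=13 (Q, w=40) cum 148
  x=14 (P, w=25) cum 173
⇒ x* = 5
y-coordinate, sorted with cumulative weight:
  y=0 (R, w=60) cum 60
  y=2 (Q, w=40) cum 100  ← median
  y=6 (S, w=8) cum 108
  y=8 (T, w=40) cum 148
  y=11 (P, w=25) cum 173
⇒ y* = 2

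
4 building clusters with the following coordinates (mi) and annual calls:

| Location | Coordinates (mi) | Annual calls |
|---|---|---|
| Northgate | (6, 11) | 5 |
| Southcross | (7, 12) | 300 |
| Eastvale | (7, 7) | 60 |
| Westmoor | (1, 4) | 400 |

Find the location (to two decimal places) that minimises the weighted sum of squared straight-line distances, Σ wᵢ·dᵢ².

(3.86, 7.42)

The minimiser of Σwᵢ‖p−pᵢ‖² is the weighted centroid p* = (Σwᵢpᵢ)/(Σwᵢ).
Σwᵢ = 765.
Σwᵢxᵢ = 5·6 + 300·7 + 60·7 + 400·1 = 2950.
Σwᵢyᵢ = 5·11 + 300·12 + 60·7 + 400·4 = 5675.
x* = 2950/765 = 3.86, y* = 5675/765 = 7.42.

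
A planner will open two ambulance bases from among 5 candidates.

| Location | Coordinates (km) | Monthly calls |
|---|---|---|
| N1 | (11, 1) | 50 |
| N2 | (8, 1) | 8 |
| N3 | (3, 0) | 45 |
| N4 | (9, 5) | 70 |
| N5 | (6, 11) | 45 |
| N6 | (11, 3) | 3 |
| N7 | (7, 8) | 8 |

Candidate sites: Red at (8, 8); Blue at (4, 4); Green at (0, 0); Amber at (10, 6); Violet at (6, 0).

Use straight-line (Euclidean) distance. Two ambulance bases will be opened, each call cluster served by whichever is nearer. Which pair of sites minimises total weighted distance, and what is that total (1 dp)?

Evaluate every pair (each demand assigned to the nearer of the two):
  {Red, Violet}: total = 816.9
  {Amber, Violet}: total = 833.3
  {Green, Amber}: total = 858.5
  {Blue, Amber}: total = 906.0
  {Red, Green}: total = 980.9
  {Red, Amber}: total = 991.6
  {Red, Blue}: total = 1015.4
  {Blue, Violet}: total = 1149.9
  {Blue, Green}: total = 1301.5
  {Green, Violet}: total = 1393.0
Best pair: {Red, Violet} with total 816.9.

{Red, Violet}, total 816.9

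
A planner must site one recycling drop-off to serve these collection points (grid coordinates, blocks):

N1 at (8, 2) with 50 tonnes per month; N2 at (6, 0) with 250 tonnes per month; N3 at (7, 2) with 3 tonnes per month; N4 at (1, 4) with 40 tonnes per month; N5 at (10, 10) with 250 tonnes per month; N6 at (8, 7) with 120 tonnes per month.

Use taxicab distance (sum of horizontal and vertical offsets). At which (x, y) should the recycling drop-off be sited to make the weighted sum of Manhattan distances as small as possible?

Manhattan distance separates: Σwᵢ(|x−xᵢ|+|y−yᵢ|) = Σwᵢ|x−xᵢ| + Σwᵢ|y−yᵢ|, so x and y are optimised independently as 1-D weighted medians.
Total weight W = 713; half = 356.5.
x-coordinate, sorted with cumulative weight:
  x=1 (N4, w=40) cum 40
  x=6 (N2, w=250) cum 290
  x=7 (N3, w=3) cum 293
  x=8 (N1, w=50) cum 343
  x=8 (N6, w=120) cum 463  ← median
  x=10 (N5, w=250) cum 713
⇒ x* = 8
y-coordinate, sorted with cumulative weight:
  y=0 (N2, w=250) cum 250
  y=2 (N1, w=50) cum 300
  y=2 (N3, w=3) cum 303
  y=4 (N4, w=40) cum 343
  y=7 (N6, w=120) cum 463  ← median
  y=10 (N5, w=250) cum 713
⇒ y* = 7

(8, 7)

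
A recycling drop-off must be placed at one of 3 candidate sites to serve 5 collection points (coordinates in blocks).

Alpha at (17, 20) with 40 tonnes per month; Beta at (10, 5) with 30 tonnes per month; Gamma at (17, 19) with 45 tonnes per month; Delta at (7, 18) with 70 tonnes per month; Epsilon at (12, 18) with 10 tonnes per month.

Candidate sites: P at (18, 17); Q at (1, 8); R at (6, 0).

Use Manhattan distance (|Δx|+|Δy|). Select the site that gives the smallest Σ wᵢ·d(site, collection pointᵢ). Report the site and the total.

Total weighted distance at each candidate:
  P (18, 17): total = 1805
  Q (1, 8): total = 4025
  R (6, 0): total = 4430
Minimum is at P with total 1805 blocks.

P, total 1805 blocks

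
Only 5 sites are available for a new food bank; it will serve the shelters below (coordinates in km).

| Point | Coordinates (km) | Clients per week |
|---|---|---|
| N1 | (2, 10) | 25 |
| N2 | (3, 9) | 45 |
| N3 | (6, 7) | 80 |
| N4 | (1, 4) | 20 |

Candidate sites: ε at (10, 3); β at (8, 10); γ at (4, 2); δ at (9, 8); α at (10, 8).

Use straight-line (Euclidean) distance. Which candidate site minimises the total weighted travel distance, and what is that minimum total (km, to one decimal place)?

Total weighted distance at each candidate:
  ε (10, 3): total = 1314.3
  β (8, 10): total = 852.3
  γ (4, 2): total = 1027.3
  δ (9, 8): total = 887.6
  α (10, 8): total = 1051.2
Minimum is at β with total 852.3 km.

β, total 852.3 km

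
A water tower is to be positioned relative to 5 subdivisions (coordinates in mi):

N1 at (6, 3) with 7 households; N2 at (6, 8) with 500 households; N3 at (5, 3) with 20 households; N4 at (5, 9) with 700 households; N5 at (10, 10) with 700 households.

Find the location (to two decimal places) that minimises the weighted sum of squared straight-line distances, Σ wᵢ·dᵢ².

(7.08, 9.02)

The minimiser of Σwᵢ‖p−pᵢ‖² is the weighted centroid p* = (Σwᵢpᵢ)/(Σwᵢ).
Σwᵢ = 1927.
Σwᵢxᵢ = 7·6 + 500·6 + 20·5 + 700·5 + 700·10 = 13642.
Σwᵢyᵢ = 7·3 + 500·8 + 20·3 + 700·9 + 700·10 = 17381.
x* = 13642/1927 = 7.08, y* = 17381/1927 = 9.02.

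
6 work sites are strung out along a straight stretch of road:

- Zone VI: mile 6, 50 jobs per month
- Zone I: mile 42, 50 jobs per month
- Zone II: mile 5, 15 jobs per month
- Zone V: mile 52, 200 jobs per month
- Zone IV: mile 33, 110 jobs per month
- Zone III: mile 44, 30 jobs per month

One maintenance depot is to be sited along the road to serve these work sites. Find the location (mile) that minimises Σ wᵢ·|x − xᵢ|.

For a sum of weighted absolute distances on a line, the optimum is the weighted median (not the mean). Total weight W = 455; half-weight = 227.5.
Sort by position and accumulate weight:
  mile 5 (Zone II, w=15) → cum 15
  mile 6 (Zone VI, w=50) → cum 65
  mile 33 (Zone IV, w=110) → cum 175
  mile 42 (Zone I, w=50) → cum 225
  mile 44 (Zone III, w=30) → cum 255  ≥ 227.5 → median here
  mile 52 (Zone V, w=200) → cum 455
Optimal location: mile 44.

x = 44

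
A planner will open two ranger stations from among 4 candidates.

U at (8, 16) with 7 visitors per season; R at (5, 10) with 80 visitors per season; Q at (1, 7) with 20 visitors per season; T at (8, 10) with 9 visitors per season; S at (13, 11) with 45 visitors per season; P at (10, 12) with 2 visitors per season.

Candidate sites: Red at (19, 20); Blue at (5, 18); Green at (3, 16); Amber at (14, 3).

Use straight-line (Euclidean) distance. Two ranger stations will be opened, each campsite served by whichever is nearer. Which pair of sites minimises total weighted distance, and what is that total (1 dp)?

Evaluate every pair (each demand assigned to the nearer of the two):
  {Green, Amber}: total = 1174.6
  {Blue, Green}: total = 1279.9
  {Red, Green}: total = 1298.5
  {Blue, Amber}: total = 1354.7
  {Red, Blue}: total = 1470.2
  {Red, Amber}: total = 1731.6
Best pair: {Green, Amber} with total 1174.6.

{Green, Amber}, total 1174.6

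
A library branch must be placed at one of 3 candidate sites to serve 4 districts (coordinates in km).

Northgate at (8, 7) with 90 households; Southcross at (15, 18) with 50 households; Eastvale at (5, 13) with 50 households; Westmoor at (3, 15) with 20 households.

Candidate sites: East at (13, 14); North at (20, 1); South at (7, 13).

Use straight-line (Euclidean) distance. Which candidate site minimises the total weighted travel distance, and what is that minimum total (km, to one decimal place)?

South, total 1208.6 km

Total weighted distance at each candidate:
  East (13, 14): total = 1601.9
  North (20, 1): total = 3494.4
  South (7, 13): total = 1208.6
Minimum is at South with total 1208.6 km.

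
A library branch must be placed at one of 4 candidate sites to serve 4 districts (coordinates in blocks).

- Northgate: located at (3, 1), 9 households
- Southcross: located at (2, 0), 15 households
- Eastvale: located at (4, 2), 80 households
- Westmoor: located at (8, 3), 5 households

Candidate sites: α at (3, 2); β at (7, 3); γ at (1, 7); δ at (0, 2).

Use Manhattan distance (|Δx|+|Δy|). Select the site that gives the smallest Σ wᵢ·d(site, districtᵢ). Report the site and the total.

Total weighted distance at each candidate:
  α (3, 2): total = 164
  β (7, 3): total = 499
  γ (1, 7): total = 887
  δ (0, 2): total = 461
Minimum is at α with total 164 blocks.

α, total 164 blocks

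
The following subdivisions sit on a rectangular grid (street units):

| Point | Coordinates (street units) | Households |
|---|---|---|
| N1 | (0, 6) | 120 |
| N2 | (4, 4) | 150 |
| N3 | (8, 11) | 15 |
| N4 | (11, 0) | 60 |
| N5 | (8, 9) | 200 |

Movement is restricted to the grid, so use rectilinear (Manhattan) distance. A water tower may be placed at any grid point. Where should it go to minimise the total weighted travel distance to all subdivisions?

Manhattan distance separates: Σwᵢ(|x−xᵢ|+|y−yᵢ|) = Σwᵢ|x−xᵢ| + Σwᵢ|y−yᵢ|, so x and y are optimised independently as 1-D weighted medians.
Total weight W = 545; half = 272.5.
x-coordinate, sorted with cumulative weight:
  x=0 (N1, w=120) cum 120
  x=4 (N2, w=150) cum 270
  x=8 (N3, w=15) cum 285  ← median
  x=8 (N5, w=200) cum 485
  x=11 (N4, w=60) cum 545
⇒ x* = 8
y-coordinate, sorted with cumulative weight:
  y=0 (N4, w=60) cum 60
  y=4 (N2, w=150) cum 210
  y=6 (N1, w=120) cum 330  ← median
  y=9 (N5, w=200) cum 530
  y=11 (N3, w=15) cum 545
⇒ y* = 6

(8, 6)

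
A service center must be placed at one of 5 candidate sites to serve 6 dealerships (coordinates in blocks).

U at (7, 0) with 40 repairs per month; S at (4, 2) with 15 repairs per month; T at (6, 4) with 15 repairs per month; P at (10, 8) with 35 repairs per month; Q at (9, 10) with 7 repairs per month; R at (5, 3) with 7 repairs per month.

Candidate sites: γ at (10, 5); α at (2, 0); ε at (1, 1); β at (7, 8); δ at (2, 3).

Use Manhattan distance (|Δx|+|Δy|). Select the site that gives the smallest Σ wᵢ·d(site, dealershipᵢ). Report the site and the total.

Total weighted distance at each candidate:
  γ (10, 5): total = 726
  α (2, 0): total = 1101
  ε (1, 1): total = 1181
  β (7, 8): total = 712
  δ (2, 3): total = 1014
Minimum is at β with total 712 blocks.

β, total 712 blocks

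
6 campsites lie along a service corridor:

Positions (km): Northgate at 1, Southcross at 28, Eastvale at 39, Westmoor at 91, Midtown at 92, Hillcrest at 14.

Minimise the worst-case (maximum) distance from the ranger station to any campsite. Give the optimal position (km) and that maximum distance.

location 46.5, max distance 45.5

The 1-center on a line is the midpoint of the two extreme points: leftmost at 1, rightmost at 92.
Optimal location = (1 + 92)/2 = 46.5; maximum distance = (92 − 1)/2 = 45.5.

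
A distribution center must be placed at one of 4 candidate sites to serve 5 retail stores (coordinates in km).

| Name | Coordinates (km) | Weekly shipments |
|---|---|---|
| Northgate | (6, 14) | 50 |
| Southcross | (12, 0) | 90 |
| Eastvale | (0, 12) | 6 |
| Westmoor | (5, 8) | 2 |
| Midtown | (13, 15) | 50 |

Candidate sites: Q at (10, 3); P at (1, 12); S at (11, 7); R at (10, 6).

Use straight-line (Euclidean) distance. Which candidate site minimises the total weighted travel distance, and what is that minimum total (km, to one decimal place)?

S, total 1563.5 km

Total weighted distance at each candidate:
  Q (10, 3): total = 1623.1
  P (1, 12): total = 2370.1
  S (11, 7): total = 1563.5
  R (10, 6): total = 1571.5
Minimum is at S with total 1563.5 km.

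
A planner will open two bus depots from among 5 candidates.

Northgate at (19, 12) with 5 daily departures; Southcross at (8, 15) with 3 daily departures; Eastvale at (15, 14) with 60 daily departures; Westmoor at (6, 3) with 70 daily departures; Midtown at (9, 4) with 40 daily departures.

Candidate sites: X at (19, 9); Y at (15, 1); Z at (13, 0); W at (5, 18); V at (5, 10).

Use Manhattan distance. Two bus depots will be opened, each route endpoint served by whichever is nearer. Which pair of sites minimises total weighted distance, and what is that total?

Evaluate every pair (each demand assigned to the nearer of the two):
  {X, V}: total = 1539
  {X, Z}: total = 1626
  {X, Y}: total = 1736
  {Y, V}: total = 1799
  {Z, V}: total = 1824
  {W, V}: total = 1898
  {Y, Z}: total = 1935
  {Z, W}: total = 1968
  {Y, W}: total = 2003
  {X, W}: total = 2293
Best pair: {X, V} with total 1539.

{X, V}, total 1539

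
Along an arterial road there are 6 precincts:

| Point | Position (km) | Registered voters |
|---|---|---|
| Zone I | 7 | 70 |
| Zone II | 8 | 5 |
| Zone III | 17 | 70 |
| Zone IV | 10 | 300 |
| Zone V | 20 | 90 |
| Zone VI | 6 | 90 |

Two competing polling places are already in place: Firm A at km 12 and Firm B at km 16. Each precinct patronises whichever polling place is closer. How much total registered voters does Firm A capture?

The indifferent point is the midpoint (12+16)/2 = 14; precincts left of it (closer to Firm A at 12) go to Firm A, those right go to Firm B.
  Zone VI at 6 (w=90) → Firm A
  Zone I at 7 (w=70) → Firm A
  Zone II at 8 (w=5) → Firm A
  Zone IV at 10 (w=300) → Firm A
  Zone III at 17 (w=70) → Firm B
  Zone V at 20 (w=90) → Firm B
Firm A captures 465; Firm B captures 160.

465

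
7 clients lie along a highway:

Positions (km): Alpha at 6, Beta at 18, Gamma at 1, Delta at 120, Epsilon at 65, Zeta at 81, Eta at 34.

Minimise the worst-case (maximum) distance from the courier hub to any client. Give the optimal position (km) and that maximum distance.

location 60.5, max distance 59.5

The 1-center on a line is the midpoint of the two extreme points: leftmost at 1, rightmost at 120.
Optimal location = (1 + 120)/2 = 60.5; maximum distance = (120 − 1)/2 = 59.5.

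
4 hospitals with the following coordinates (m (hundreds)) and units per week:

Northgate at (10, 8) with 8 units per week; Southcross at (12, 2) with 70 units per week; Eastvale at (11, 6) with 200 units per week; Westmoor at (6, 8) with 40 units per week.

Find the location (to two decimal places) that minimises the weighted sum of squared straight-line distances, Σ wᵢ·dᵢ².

The minimiser of Σwᵢ‖p−pᵢ‖² is the weighted centroid p* = (Σwᵢpᵢ)/(Σwᵢ).
Σwᵢ = 318.
Σwᵢxᵢ = 8·10 + 70·12 + 200·11 + 40·6 = 3360.
Σwᵢyᵢ = 8·8 + 70·2 + 200·6 + 40·8 = 1724.
x* = 3360/318 = 10.57, y* = 1724/318 = 5.42.

(10.57, 5.42)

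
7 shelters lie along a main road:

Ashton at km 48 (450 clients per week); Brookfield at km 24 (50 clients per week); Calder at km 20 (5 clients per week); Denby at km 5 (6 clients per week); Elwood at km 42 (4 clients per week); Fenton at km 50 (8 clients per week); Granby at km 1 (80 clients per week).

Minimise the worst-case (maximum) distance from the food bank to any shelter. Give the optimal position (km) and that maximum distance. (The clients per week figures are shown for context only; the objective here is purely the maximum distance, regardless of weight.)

location 25.5, max distance 24.5

The 1-center on a line is the midpoint of the two extreme points: leftmost at 1, rightmost at 50.
Optimal location = (1 + 50)/2 = 25.5; maximum distance = (50 − 1)/2 = 24.5.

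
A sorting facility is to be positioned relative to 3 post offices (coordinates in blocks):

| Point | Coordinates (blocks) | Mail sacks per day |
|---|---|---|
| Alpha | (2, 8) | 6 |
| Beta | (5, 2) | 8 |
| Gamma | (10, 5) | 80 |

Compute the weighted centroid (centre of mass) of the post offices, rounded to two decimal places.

(9.06, 4.94)

The minimiser of Σwᵢ‖p−pᵢ‖² is the weighted centroid p* = (Σwᵢpᵢ)/(Σwᵢ).
Σwᵢ = 94.
Σwᵢxᵢ = 6·2 + 8·5 + 80·10 = 852.
Σwᵢyᵢ = 6·8 + 8·2 + 80·5 = 464.
x* = 852/94 = 9.06, y* = 464/94 = 4.94.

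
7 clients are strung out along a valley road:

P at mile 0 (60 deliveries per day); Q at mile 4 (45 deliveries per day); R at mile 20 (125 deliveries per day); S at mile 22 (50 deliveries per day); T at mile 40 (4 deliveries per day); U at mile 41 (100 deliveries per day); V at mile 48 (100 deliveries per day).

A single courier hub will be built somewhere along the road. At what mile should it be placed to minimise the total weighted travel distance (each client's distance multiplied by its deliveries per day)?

x = 22

For a sum of weighted absolute distances on a line, the optimum is the weighted median (not the mean). Total weight W = 484; half-weight = 242.
Sort by position and accumulate weight:
  mile 0 (P, w=60) → cum 60
  mile 4 (Q, w=45) → cum 105
  mile 20 (R, w=125) → cum 230
  mile 22 (S, w=50) → cum 280  ≥ 242 → median here
  mile 40 (T, w=4) → cum 284
  mile 41 (U, w=100) → cum 384
  mile 48 (V, w=100) → cum 484
Optimal location: mile 22.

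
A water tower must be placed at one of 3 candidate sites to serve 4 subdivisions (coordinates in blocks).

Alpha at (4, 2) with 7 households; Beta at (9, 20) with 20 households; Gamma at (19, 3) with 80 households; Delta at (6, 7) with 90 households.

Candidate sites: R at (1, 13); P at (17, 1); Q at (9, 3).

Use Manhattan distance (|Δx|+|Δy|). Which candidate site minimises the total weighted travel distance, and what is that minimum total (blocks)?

Total weighted distance at each candidate:
  R (1, 13): total = 3628
  P (17, 1): total = 2488
  Q (9, 3): total = 1812
Minimum is at Q with total 1812 blocks.

Q, total 1812 blocks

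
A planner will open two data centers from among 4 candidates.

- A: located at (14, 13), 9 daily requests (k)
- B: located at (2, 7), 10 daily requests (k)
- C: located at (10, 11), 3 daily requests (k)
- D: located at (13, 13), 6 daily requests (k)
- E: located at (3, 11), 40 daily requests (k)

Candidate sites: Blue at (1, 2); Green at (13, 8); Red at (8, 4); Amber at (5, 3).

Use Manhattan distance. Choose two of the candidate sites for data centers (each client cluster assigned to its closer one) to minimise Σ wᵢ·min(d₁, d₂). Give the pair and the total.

{Green, Amber}, total 572

Evaluate every pair (each demand assigned to the nearer of the two):
  {Green, Amber}: total = 572
  {Blue, Green}: total = 602
  {Green, Red}: total = 672
  {Red, Amber}: total = 716
  {Blue, Red}: total = 746
  {Blue, Amber}: total = 778
Best pair: {Green, Amber} with total 572.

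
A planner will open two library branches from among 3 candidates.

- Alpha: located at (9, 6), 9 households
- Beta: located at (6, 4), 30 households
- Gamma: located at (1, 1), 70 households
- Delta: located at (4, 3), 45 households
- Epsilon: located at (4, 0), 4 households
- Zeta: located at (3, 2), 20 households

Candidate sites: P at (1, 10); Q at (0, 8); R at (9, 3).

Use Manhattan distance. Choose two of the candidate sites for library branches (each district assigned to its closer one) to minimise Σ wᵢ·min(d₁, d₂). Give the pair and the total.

{Q, R}, total 1104

Evaluate every pair (each demand assigned to the nearer of the two):
  {Q, R}: total = 1104
  {P, R}: total = 1174
  {P, Q}: total = 1592
Best pair: {Q, R} with total 1104.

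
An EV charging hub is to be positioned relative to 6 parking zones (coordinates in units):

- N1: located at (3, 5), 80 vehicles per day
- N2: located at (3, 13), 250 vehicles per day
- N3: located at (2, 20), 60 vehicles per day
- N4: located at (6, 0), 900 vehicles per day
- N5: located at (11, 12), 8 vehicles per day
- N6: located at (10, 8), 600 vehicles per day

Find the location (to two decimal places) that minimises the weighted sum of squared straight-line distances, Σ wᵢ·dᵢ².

The minimiser of Σwᵢ‖p−pᵢ‖² is the weighted centroid p* = (Σwᵢpᵢ)/(Σwᵢ).
Σwᵢ = 1898.
Σwᵢxᵢ = 80·3 + 250·3 + 60·2 + 900·6 + 8·11 + 600·10 = 12598.
Σwᵢyᵢ = 80·5 + 250·13 + 60·20 + 900·0 + 8·12 + 600·8 = 9746.
x* = 12598/1898 = 6.64, y* = 9746/1898 = 5.13.

(6.64, 5.13)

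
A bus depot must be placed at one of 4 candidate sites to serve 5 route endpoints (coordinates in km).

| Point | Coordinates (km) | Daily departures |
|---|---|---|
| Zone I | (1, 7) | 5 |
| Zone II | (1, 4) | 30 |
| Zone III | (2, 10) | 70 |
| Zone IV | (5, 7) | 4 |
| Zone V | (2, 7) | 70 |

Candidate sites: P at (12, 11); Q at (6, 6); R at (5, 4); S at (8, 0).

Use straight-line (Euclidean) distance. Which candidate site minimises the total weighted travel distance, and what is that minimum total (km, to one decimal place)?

Q, total 877.3 km

Total weighted distance at each candidate:
  P (12, 11): total = 1939.3
  Q (6, 6): total = 877.3
  R (5, 4): total = 923.6
  S (8, 0): total = 1783.5
Minimum is at Q with total 877.3 km.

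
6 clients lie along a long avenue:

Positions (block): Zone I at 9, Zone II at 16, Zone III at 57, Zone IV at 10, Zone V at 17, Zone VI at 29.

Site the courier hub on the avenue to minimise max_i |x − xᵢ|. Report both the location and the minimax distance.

The 1-center on a line is the midpoint of the two extreme points: leftmost at 9, rightmost at 57.
Optimal location = (9 + 57)/2 = 33; maximum distance = (57 − 9)/2 = 24.

location 33, max distance 24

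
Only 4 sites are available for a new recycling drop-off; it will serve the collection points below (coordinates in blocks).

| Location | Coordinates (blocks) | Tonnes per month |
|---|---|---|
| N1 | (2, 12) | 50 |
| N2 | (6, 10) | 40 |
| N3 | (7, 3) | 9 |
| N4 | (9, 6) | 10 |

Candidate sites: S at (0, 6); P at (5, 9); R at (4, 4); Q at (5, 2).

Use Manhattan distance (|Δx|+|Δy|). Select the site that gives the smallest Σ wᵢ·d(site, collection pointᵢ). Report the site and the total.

Total weighted distance at each candidate:
  S (0, 6): total = 980
  P (5, 9): total = 522
  R (4, 4): total = 926
  Q (5, 2): total = 1117
Minimum is at P with total 522 blocks.

P, total 522 blocks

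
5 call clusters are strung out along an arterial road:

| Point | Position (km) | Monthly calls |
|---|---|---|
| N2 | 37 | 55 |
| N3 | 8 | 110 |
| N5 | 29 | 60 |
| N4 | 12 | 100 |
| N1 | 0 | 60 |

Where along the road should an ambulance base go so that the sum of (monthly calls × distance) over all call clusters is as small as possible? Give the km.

For a sum of weighted absolute distances on a line, the optimum is the weighted median (not the mean). Total weight W = 385; half-weight = 192.5.
Sort by position and accumulate weight:
  km 0 (N1, w=60) → cum 60
  km 8 (N3, w=110) → cum 170
  km 12 (N4, w=100) → cum 270  ≥ 192.5 → median here
  km 29 (N5, w=60) → cum 330
  km 37 (N2, w=55) → cum 385
Optimal location: km 12.

x = 12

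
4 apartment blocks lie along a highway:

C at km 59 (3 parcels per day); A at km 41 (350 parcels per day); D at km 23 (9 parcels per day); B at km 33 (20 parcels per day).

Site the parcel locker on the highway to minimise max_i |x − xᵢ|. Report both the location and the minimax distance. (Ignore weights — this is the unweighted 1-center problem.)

location 41, max distance 18

The 1-center on a line is the midpoint of the two extreme points: leftmost at 23, rightmost at 59.
Optimal location = (23 + 59)/2 = 41; maximum distance = (59 − 23)/2 = 18.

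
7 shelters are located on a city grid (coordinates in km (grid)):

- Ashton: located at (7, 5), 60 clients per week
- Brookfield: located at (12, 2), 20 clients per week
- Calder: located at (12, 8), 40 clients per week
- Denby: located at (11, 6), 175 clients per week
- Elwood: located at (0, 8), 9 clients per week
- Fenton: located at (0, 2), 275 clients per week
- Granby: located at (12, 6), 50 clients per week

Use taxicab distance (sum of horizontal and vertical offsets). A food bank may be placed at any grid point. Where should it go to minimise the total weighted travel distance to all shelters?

Manhattan distance separates: Σwᵢ(|x−xᵢ|+|y−yᵢ|) = Σwᵢ|x−xᵢ| + Σwᵢ|y−yᵢ|, so x and y are optimised independently as 1-D weighted medians.
Total weight W = 629; half = 314.5.
x-coordinate, sorted with cumulative weight:
  x=0 (Elwood, w=9) cum 9
  x=0 (Fenton, w=275) cum 284
  x=7 (Ashton, w=60) cum 344  ← median
  x=11 (Denby, w=175) cum 519
  x=12 (Brookfield, w=20) cum 539
  x=12 (Calder, w=40) cum 579
  x=12 (Granby, w=50) cum 629
⇒ x* = 7
y-coordinate, sorted with cumulative weight:
  y=2 (Brookfield, w=20) cum 20
  y=2 (Fenton, w=275) cum 295
  y=5 (Ashton, w=60) cum 355  ← median
  y=6 (Denby, w=175) cum 530
  y=6 (Granby, w=50) cum 580
  y=8 (Calder, w=40) cum 620
  y=8 (Elwood, w=9) cum 629
⇒ y* = 5

(7, 5)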